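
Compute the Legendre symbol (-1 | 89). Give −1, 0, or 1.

1

Euler's criterion: (-1/89) ≡ 88^44 (mod 89).
88^2 ≡ 1 (mod 89)
88^4 ≡ 1 (mod 89)
88^8 ≡ 1 (mod 89)
88^16 ≡ 1 (mod 89)
88^32 ≡ 1 (mod 89)
88^44 = 88^(32+8+4) ≡ 1 (mod 89).
Result is 1, so (-1/89) = 1.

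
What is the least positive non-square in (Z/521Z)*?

3

(2/521) = +1, so 2 is a residue.
(3/521) = −1, so 3 is the smallest positive non-residue mod 521.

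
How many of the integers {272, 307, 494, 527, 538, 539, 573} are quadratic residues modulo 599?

4

(272/599) = +1 → QR.
(307/599) = +1 → QR.
(494/599) = +1 → QR.
(527/599) = -1 → non-residue.
(538/599) = +1 → QR.
(539/599) = -1 → non-residue.
(573/599) = -1 → non-residue.
Total quadratic residues among the 7: 4.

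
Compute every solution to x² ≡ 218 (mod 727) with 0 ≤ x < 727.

Since 727 ≡ 3 (mod 4), a square root of 218 is 218^((727+1)/4) = 218^182 mod 727.
Repeated squaring: 218^2≡269, 218^4≡388, 218^8≡55, 218^16≡117, 218^32≡603, 218^64≡109, 218^128≡249 (mod 727).
218^182 = 218^(128+32+16+4+2) ≡ 440 (mod 727).
Check: 440² = 193600 ≡ 218 (mod 727). The two roots are 287 and 440.

287, 440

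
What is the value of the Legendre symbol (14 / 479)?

Pull out 2: since 479 ≡ 7 (mod 8), (2/479) = +1.
Reciprocity: 7 ≡ 3 and 479 ≡ 3 (mod 4), so (7/479) = −(479/7).
Reduce top mod 7: now compute (3/7).
Reciprocity: 3 ≡ 3 and 7 ≡ 3 (mod 4), so (3/7) = −(7/3).
Reduce top mod 3: now compute (1/3).
Reached (1/3) = 1. Collecting the sign flips along the way, the symbol is +1.

1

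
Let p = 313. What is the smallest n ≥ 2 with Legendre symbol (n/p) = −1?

(2/313) = +1, so 2 is a residue.
(3/313) = +1, so 3 is a residue.
(4/313) = +1, so 4 is a residue.
(5/313) = −1, so 5 is the smallest positive non-residue mod 313.

5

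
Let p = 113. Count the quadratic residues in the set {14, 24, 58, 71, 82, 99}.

3

(14/113) = +1 → QR.
(24/113) = -1 → non-residue.
(58/113) = -1 → non-residue.
(71/113) = -1 → non-residue.
(82/113) = +1 → QR.
(99/113) = +1 → QR.
Total quadratic residues among the 6: 3.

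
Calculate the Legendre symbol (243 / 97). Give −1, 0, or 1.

Euler's criterion: (243/97) ≡ 49^48 (mod 97).
49^2 ≡ 73 (mod 97)
49^4 ≡ 91 (mod 97)
49^8 ≡ 36 (mod 97)
49^16 ≡ 35 (mod 97)
49^32 ≡ 61 (mod 97)
49^48 = 49^(32+16) ≡ 1 (mod 97).
Result is 1, so (243/97) = 1.

1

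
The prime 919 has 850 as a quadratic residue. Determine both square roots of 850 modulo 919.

Since 919 ≡ 3 (mod 4), a square root of 850 is 850^((919+1)/4) = 850^230 mod 919.
Repeated squaring: 850^2≡166, 850^4≡905, 850^8≡196, 850^16≡737, 850^32≡40, 850^64≡681, 850^128≡585 (mod 919).
850^230 = 850^(128+64+32+4+2) ≡ 671 (mod 919).
Check: 671² = 450241 ≡ 850 (mod 919). The two roots are 248 and 671.

248, 671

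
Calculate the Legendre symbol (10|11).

Euler's criterion: (10/11) ≡ 10^5 (mod 11).
10^2 ≡ 1 (mod 11)
10^4 ≡ 1 (mod 11)
10^5 = 10^(4+1) ≡ 10 (mod 11).
Result is 10 ≡ −1, so (10/11) = −1.

-1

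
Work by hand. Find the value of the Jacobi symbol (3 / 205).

Reciprocity: 3 ≡ 3 and 205 ≡ 1 (mod 4), so (3/205) = +(205/3).
Reduce top mod 3: now compute (1/3).
Reached (1/3) = 1. Collecting the sign flips along the way, the symbol is +1.

1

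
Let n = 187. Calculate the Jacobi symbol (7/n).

1

Reciprocity: 7 ≡ 3 and 187 ≡ 3 (mod 4), so (7/187) = −(187/7).
Reduce top mod 7: now compute (5/7).
Reciprocity: 5 ≡ 1 and 7 ≡ 3 (mod 4), so (5/7) = +(7/5).
Reduce top mod 5: now compute (2/5).
Pull out 2: since 5 ≡ 5 (mod 8), (2/5) = -1.
Reached (1/5) = 1. Collecting the sign flips along the way, the symbol is +1.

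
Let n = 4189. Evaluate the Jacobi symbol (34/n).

Pull out 2: since 4189 ≡ 5 (mod 8), (2/4189) = -1.
Reciprocity: 17 ≡ 1 and 4189 ≡ 1 (mod 4), so (17/4189) = +(4189/17).
Reduce top mod 17: now compute (7/17).
Reciprocity: 7 ≡ 3 and 17 ≡ 1 (mod 4), so (7/17) = +(17/7).
Reduce top mod 7: now compute (3/7).
Reciprocity: 3 ≡ 3 and 7 ≡ 3 (mod 4), so (3/7) = −(7/3).
Reduce top mod 3: now compute (1/3).
Reached (1/3) = 1. Collecting the sign flips along the way, the symbol is +1.

1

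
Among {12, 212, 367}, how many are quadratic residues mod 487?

1

(12/487) = -1 → non-residue.
(212/487) = +1 → QR.
(367/487) = -1 → non-residue.
Total quadratic residues among the 3: 1.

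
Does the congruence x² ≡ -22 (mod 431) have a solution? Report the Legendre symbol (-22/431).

Euler's criterion: (-22/431) ≡ 409^215 (mod 431).
409^2 ≡ 53 (mod 431)
409^4 ≡ 223 (mod 431)
409^8 ≡ 164 (mod 431)
409^16 ≡ 174 (mod 431)
409^32 ≡ 106 (mod 431)
409^64 ≡ 30 (mod 431)
409^128 ≡ 38 (mod 431)
409^215 = 409^(128+64+16+4+2+1) ≡ 430 (mod 431).
Result is 430 ≡ −1, so (-22/431) = −1.

-1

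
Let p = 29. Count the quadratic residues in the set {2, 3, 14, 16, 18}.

(2/29) = -1 → non-residue.
(3/29) = -1 → non-residue.
(14/29) = -1 → non-residue.
(16/29) = +1 → QR.
(18/29) = -1 → non-residue.
Total quadratic residues among the 5: 1.

1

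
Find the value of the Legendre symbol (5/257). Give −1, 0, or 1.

Euler's criterion: (5/257) ≡ 5^128 (mod 257).
5^2 ≡ 25 (mod 257)
5^4 ≡ 111 (mod 257)
5^8 ≡ 242 (mod 257)
5^16 ≡ 225 (mod 257)
5^32 ≡ 253 (mod 257)
5^64 ≡ 16 (mod 257)
5^128 ≡ 256 (mod 257)
5^128 = 5^(128) ≡ 256 (mod 257).
Result is 256 ≡ −1, so (5/257) = −1.

-1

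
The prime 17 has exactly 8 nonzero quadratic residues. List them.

Square k = 1,…,8 (k and 17−k give the same square):
1²=1, 2²=4, 3²=9, 4²=16, 5²≡8, 6²≡2, 7²≡15, 8²≡13 (mod 17).
So the quadratic residues mod 17 are {1, 2, 4, 8, 9, 13, 15, 16}.

1,2,4,8,9,13,15,16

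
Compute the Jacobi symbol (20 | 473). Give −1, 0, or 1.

Pull out 2^2: since 473 ≡ 1 (mod 8), (2/473) = +1, so (2/473)^2 = +1.
Reciprocity: 5 ≡ 1 and 473 ≡ 1 (mod 4), so (5/473) = +(473/5).
Reduce top mod 5: now compute (3/5).
Reciprocity: 3 ≡ 3 and 5 ≡ 1 (mod 4), so (3/5) = +(5/3).
Reduce top mod 3: now compute (2/3).
Pull out 2: since 3 ≡ 3 (mod 8), (2/3) = -1.
Reached (1/3) = 1. Collecting the sign flips along the way, the symbol is -1.

-1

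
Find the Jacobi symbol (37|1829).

1

Reciprocity: 37 ≡ 1 and 1829 ≡ 1 (mod 4), so (37/1829) = +(1829/37).
Reduce top mod 37: now compute (16/37).
Pull out 2^4: since 37 ≡ 5 (mod 8), (2/37) = -1, so (2/37)^4 = +1.
Reached (1/37) = 1. Collecting the sign flips along the way, the symbol is +1.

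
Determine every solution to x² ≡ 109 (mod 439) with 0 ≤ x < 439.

48, 391

Since 439 ≡ 3 (mod 4), a square root of 109 is 109^((439+1)/4) = 109^110 mod 439.
Repeated squaring: 109^2≡28, 109^4≡345, 109^8≡56, 109^16≡63, 109^32≡18, 109^64≡324 (mod 439).
109^110 = 109^(64+32+8+4+2) ≡ 391 (mod 439).
Check: 391² = 152881 ≡ 109 (mod 439). The two roots are 48 and 391.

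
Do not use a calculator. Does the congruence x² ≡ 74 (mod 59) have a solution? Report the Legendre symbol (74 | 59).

First reduce: 74 ≡ 15 (mod 59).
Reciprocity: 15 ≡ 3 and 59 ≡ 3 (mod 4), so (15/59) = −(59/15).
Reduce top mod 15: now compute (14/15).
Pull out 2: since 15 ≡ 7 (mod 8), (2/15) = +1.
Reciprocity: 7 ≡ 3 and 15 ≡ 3 (mod 4), so (7/15) = −(15/7).
Reduce top mod 7: now compute (1/7).
Reached (1/7) = 1. Collecting the sign flips along the way, the symbol is +1.

1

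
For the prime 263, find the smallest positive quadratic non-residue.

5

(2/263) = +1, so 2 is a residue.
(3/263) = +1, so 3 is a residue.
(4/263) = +1, so 4 is a residue.
(5/263) = −1, so 5 is the smallest positive non-residue mod 263.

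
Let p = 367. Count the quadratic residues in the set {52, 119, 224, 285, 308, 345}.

(52/367) = +1 → QR.
(119/367) = -1 → non-residue.
(224/367) = +1 → QR.
(285/367) = -1 → non-residue.
(308/367) = -1 → non-residue.
(345/367) = +1 → QR.
Total quadratic residues among the 6: 3.

3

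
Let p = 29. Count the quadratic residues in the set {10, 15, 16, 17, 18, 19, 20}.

2

(10/29) = -1 → non-residue.
(15/29) = -1 → non-residue.
(16/29) = +1 → QR.
(17/29) = -1 → non-residue.
(18/29) = -1 → non-residue.
(19/29) = -1 → non-residue.
(20/29) = +1 → QR.
Total quadratic residues among the 7: 2.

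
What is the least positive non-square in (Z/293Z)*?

(2/293) = −1, so 2 is the smallest positive non-residue mod 293.

2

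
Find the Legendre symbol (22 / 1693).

Pull out 2: since 1693 ≡ 5 (mod 8), (2/1693) = -1.
Reciprocity: 11 ≡ 3 and 1693 ≡ 1 (mod 4), so (11/1693) = +(1693/11).
Reduce top mod 11: now compute (10/11).
Pull out 2: since 11 ≡ 3 (mod 8), (2/11) = -1.
Reciprocity: 5 ≡ 1 and 11 ≡ 3 (mod 4), so (5/11) = +(11/5).
Reduce top mod 5: now compute (1/5).
Reached (1/5) = 1. Collecting the sign flips along the way, the symbol is +1.

1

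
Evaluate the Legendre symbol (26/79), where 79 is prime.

1

Euler's criterion: (26/79) ≡ 26^39 (mod 79).
26^2 ≡ 44 (mod 79)
26^4 ≡ 40 (mod 79)
26^8 ≡ 20 (mod 79)
26^16 ≡ 5 (mod 79)
26^32 ≡ 25 (mod 79)
26^39 = 26^(32+4+2+1) ≡ 1 (mod 79).
Result is 1, so (26/79) = 1.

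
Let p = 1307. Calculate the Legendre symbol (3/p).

Reciprocity: 3 ≡ 3 and 1307 ≡ 3 (mod 4), so (3/1307) = −(1307/3).
Reduce top mod 3: now compute (2/3).
Pull out 2: since 3 ≡ 3 (mod 8), (2/3) = -1.
Reached (1/3) = 1. Collecting the sign flips along the way, the symbol is +1.

1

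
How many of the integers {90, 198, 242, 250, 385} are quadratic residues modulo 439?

5

(90/439) = +1 → QR.
(198/439) = +1 → QR.
(242/439) = +1 → QR.
(250/439) = +1 → QR.
(385/439) = +1 → QR.
Total quadratic residues among the 5: 5.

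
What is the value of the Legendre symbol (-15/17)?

Euler's criterion: (-15/17) ≡ 2^8 (mod 17).
2^2 ≡ 4 (mod 17)
2^4 ≡ 16 (mod 17)
2^8 ≡ 1 (mod 17)
2^8 = 2^(8) ≡ 1 (mod 17).
Result is 1, so (-15/17) = 1.

1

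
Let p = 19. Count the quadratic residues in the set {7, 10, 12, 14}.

(7/19) = +1 → QR.
(10/19) = -1 → non-residue.
(12/19) = -1 → non-residue.
(14/19) = -1 → non-residue.
Total quadratic residues among the 4: 1.

1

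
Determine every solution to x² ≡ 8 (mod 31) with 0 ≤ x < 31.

15, 16

Since 31 ≡ 3 (mod 4), a square root of 8 is 8^((31+1)/4) = 8^8 mod 31.
Repeated squaring: 8^2≡2, 8^4≡4, 8^8≡16 (mod 31).
8^8 = 8^(8) ≡ 16 (mod 31).
Check: 16² = 256 ≡ 8 (mod 31). The two roots are 15 and 16.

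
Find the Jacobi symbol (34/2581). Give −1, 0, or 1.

Pull out 2: since 2581 ≡ 5 (mod 8), (2/2581) = -1.
Reciprocity: 17 ≡ 1 and 2581 ≡ 1 (mod 4), so (17/2581) = +(2581/17).
Reduce top mod 17: now compute (14/17).
Pull out 2: since 17 ≡ 1 (mod 8), (2/17) = +1.
Reciprocity: 7 ≡ 3 and 17 ≡ 1 (mod 4), so (7/17) = +(17/7).
Reduce top mod 7: now compute (3/7).
Reciprocity: 3 ≡ 3 and 7 ≡ 3 (mod 4), so (3/7) = −(7/3).
Reduce top mod 3: now compute (1/3).
Reached (1/3) = 1. Collecting the sign flips along the way, the symbol is +1.

1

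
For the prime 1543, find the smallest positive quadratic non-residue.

(2/1543) = +1, so 2 is a residue.
(3/1543) = −1, so 3 is the smallest positive non-residue mod 1543.

3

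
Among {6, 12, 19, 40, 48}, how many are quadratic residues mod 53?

(6/53) = +1 → QR.
(12/53) = -1 → non-residue.
(19/53) = -1 → non-residue.
(40/53) = +1 → QR.
(48/53) = -1 → non-residue.
Total quadratic residues among the 5: 2.

2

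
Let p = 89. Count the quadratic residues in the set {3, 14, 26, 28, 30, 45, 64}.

2

(3/89) = -1 → non-residue.
(14/89) = -1 → non-residue.
(26/89) = -1 → non-residue.
(28/89) = -1 → non-residue.
(30/89) = -1 → non-residue.
(45/89) = +1 → QR.
(64/89) = +1 → QR.
Total quadratic residues among the 7: 2.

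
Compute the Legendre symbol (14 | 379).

Euler's criterion: (14/379) ≡ 14^189 (mod 379).
14^2 ≡ 196 (mod 379)
14^4 ≡ 137 (mod 379)
14^8 ≡ 198 (mod 379)
14^16 ≡ 167 (mod 379)
14^32 ≡ 222 (mod 379)
14^64 ≡ 14 (mod 379)
14^128 ≡ 196 (mod 379)
14^189 = 14^(128+32+16+8+4+1) ≡ 1 (mod 379).
Result is 1, so (14/379) = 1.

1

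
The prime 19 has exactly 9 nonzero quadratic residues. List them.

1, 4, 5, 6, 7, 9, 11, 16, 17

Square k = 1,…,9 (k and 19−k give the same square):
1²=1, 2²=4, 3²=9, 4²=16, 5²≡6, 6²≡17, 7²≡11, 8²≡7, 9²≡5 (mod 19).
So the quadratic residues mod 19 are {1, 4, 5, 6, 7, 9, 11, 16, 17}.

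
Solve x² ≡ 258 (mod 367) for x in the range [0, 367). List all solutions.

Since 367 ≡ 3 (mod 4), a square root of 258 is 258^((367+1)/4) = 258^92 mod 367.
Repeated squaring: 258^2≡137, 258^4≡52, 258^8≡135, 258^16≡242, 258^32≡211, 258^64≡114 (mod 367).
258^92 = 258^(64+16+8+4) ≡ 25 (mod 367).
Check: 25² = 625 ≡ 258 (mod 367). The two roots are 25 and 342.

25, 342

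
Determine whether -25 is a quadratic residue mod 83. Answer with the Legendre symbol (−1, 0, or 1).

Euler's criterion: (-25/83) ≡ 58^41 (mod 83).
58^2 ≡ 44 (mod 83)
58^4 ≡ 27 (mod 83)
58^8 ≡ 65 (mod 83)
58^16 ≡ 75 (mod 83)
58^32 ≡ 64 (mod 83)
58^41 = 58^(32+8+1) ≡ 82 (mod 83).
Result is 82 ≡ −1, so (-25/83) = −1.

-1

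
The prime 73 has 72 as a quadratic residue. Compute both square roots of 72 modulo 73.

27, 46

73 ≡ 1 (mod 4), so we find a root by search.
Trying successive values, 27² = 729 ≡ 72 (mod 73). The other root is 73 − 27 = 46.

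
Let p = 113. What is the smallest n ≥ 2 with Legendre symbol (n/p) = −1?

(2/113) = +1, so 2 is a residue.
(3/113) = −1, so 3 is the smallest positive non-residue mod 113.

3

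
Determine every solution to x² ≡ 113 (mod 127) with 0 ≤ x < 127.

Since 127 ≡ 3 (mod 4), a square root of 113 is 113^((127+1)/4) = 113^32 mod 127.
Repeated squaring: 113^2≡69, 113^4≡62, 113^8≡34, 113^16≡13, 113^32≡42 (mod 127).
113^32 = 113^(32) ≡ 42 (mod 127).
Check: 42² = 1764 ≡ 113 (mod 127). The two roots are 42 and 85.

42, 85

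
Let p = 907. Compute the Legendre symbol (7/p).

Euler's criterion: (7/907) ≡ 7^453 (mod 907).
7^2 ≡ 49 (mod 907)
7^4 ≡ 587 (mod 907)
7^8 ≡ 816 (mod 907)
7^16 ≡ 118 (mod 907)
7^32 ≡ 319 (mod 907)
7^64 ≡ 177 (mod 907)
7^128 ≡ 491 (mod 907)
7^256 ≡ 726 (mod 907)
7^453 = 7^(256+128+64+4+1) ≡ 906 (mod 907).
Result is 906 ≡ −1, so (7/907) = −1.

-1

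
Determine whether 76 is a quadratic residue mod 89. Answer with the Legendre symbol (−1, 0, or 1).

-1

Euler's criterion: (76/89) ≡ 76^44 (mod 89).
76^2 ≡ 80 (mod 89)
76^4 ≡ 81 (mod 89)
76^8 ≡ 64 (mod 89)
76^16 ≡ 2 (mod 89)
76^32 ≡ 4 (mod 89)
76^44 = 76^(32+8+4) ≡ 88 (mod 89).
Result is 88 ≡ −1, so (76/89) = −1.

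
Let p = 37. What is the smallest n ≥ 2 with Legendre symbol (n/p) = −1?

(2/37) = −1, so 2 is the smallest positive non-residue mod 37.

2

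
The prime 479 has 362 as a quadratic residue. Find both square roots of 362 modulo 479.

Since 479 ≡ 3 (mod 4), a square root of 362 is 362^((479+1)/4) = 362^120 mod 479.
Repeated squaring: 362^2≡277, 362^4≡89, 362^8≡257, 362^16≡426, 362^32≡414, 362^64≡393 (mod 479).
362^120 = 362^(64+32+16+8) ≡ 450 (mod 479).
Check: 450² = 202500 ≡ 362 (mod 479). The two roots are 29 and 450.

29, 450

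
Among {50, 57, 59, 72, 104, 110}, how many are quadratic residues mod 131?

1

(50/131) = -1 → non-residue.
(57/131) = -1 → non-residue.
(59/131) = +1 → QR.
(72/131) = -1 → non-residue.
(104/131) = -1 → non-residue.
(110/131) = -1 → non-residue.
Total quadratic residues among the 6: 1.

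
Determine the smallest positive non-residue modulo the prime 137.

3

(2/137) = +1, so 2 is a residue.
(3/137) = −1, so 3 is the smallest positive non-residue mod 137.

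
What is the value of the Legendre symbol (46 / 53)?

Pull out 2: since 53 ≡ 5 (mod 8), (2/53) = -1.
Reciprocity: 23 ≡ 3 and 53 ≡ 1 (mod 4), so (23/53) = +(53/23).
Reduce top mod 23: now compute (7/23).
Reciprocity: 7 ≡ 3 and 23 ≡ 3 (mod 4), so (7/23) = −(23/7).
Reduce top mod 7: now compute (2/7).
Pull out 2: since 7 ≡ 7 (mod 8), (2/7) = +1.
Reached (1/7) = 1. Collecting the sign flips along the way, the symbol is +1.

1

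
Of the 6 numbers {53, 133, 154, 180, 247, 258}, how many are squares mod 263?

(53/263) = -1 → non-residue.
(133/263) = +1 → QR.
(154/263) = -1 → non-residue.
(180/263) = -1 → non-residue.
(247/263) = -1 → non-residue.
(258/263) = +1 → QR.
Total quadratic residues among the 6: 2.

2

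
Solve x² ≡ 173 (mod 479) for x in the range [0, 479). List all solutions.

Since 479 ≡ 3 (mod 4), a square root of 173 is 173^((479+1)/4) = 173^120 mod 479.
Repeated squaring: 173^2≡231, 173^4≡192, 173^8≡460, 173^16≡361, 173^32≡33, 173^64≡131 (mod 479).
173^120 = 173^(64+32+16+8) ≡ 80 (mod 479).
Check: 80² = 6400 ≡ 173 (mod 479). The two roots are 80 and 399.

80, 399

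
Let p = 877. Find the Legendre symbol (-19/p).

-1

First reduce: -19 ≡ 858 (mod 877).
Pull out 2: since 877 ≡ 5 (mod 8), (2/877) = -1.
Reciprocity: 429 ≡ 1 and 877 ≡ 1 (mod 4), so (429/877) = +(877/429).
Reduce top mod 429: now compute (19/429).
Reciprocity: 19 ≡ 3 and 429 ≡ 1 (mod 4), so (19/429) = +(429/19).
Reduce top mod 19: now compute (11/19).
Reciprocity: 11 ≡ 3 and 19 ≡ 3 (mod 4), so (11/19) = −(19/11).
Reduce top mod 11: now compute (8/11).
Pull out 2^3: since 11 ≡ 3 (mod 8), (2/11) = -1, so (2/11)^3 = -1.
Reached (1/11) = 1. Collecting the sign flips along the way, the symbol is -1.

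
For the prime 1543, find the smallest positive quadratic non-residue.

(2/1543) = +1, so 2 is a residue.
(3/1543) = −1, so 3 is the smallest positive non-residue mod 1543.

3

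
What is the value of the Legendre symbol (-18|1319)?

-1

First reduce: -18 ≡ 1301 (mod 1319).
Reciprocity: 1301 ≡ 1 and 1319 ≡ 3 (mod 4), so (1301/1319) = +(1319/1301).
Reduce top mod 1301: now compute (18/1301).
Pull out 2: since 1301 ≡ 5 (mod 8), (2/1301) = -1.
Reciprocity: 9 ≡ 1 and 1301 ≡ 1 (mod 4), so (9/1301) = +(1301/9).
Reduce top mod 9: now compute (5/9).
Reciprocity: 5 ≡ 1 and 9 ≡ 1 (mod 4), so (5/9) = +(9/5).
Reduce top mod 5: now compute (4/5).
Pull out 2^2: since 5 ≡ 5 (mod 8), (2/5) = -1, so (2/5)^2 = +1.
Reached (1/5) = 1. Collecting the sign flips along the way, the symbol is -1.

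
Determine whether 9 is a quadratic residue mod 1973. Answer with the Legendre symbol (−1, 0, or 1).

Reciprocity: 9 ≡ 1 and 1973 ≡ 1 (mod 4), so (9/1973) = +(1973/9).
Reduce top mod 9: now compute (2/9).
Pull out 2: since 9 ≡ 1 (mod 8), (2/9) = +1.
Reached (1/9) = 1. Collecting the sign flips along the way, the symbol is +1.

1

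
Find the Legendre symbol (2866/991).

Euler's criterion: (2866/991) ≡ 884^495 (mod 991).
884^2 ≡ 548 (mod 991)
884^4 ≡ 31 (mod 991)
884^8 ≡ 961 (mod 991)
884^16 ≡ 900 (mod 991)
884^32 ≡ 353 (mod 991)
884^64 ≡ 734 (mod 991)
884^128 ≡ 643 (mod 991)
884^256 ≡ 202 (mod 991)
884^495 = 884^(256+128+64+32+8+4+2+1) ≡ 990 (mod 991).
Result is 990 ≡ −1, so (2866/991) = −1.

-1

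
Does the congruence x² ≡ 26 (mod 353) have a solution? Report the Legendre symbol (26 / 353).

Pull out 2: since 353 ≡ 1 (mod 8), (2/353) = +1.
Reciprocity: 13 ≡ 1 and 353 ≡ 1 (mod 4), so (13/353) = +(353/13).
Reduce top mod 13: now compute (2/13).
Pull out 2: since 13 ≡ 5 (mod 8), (2/13) = -1.
Reached (1/13) = 1. Collecting the sign flips along the way, the symbol is -1.

-1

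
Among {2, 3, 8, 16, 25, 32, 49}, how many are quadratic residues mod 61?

4

(2/61) = -1 → non-residue.
(3/61) = +1 → QR.
(8/61) = -1 → non-residue.
(16/61) = +1 → QR.
(25/61) = +1 → QR.
(32/61) = -1 → non-residue.
(49/61) = +1 → QR.
Total quadratic residues among the 7: 4.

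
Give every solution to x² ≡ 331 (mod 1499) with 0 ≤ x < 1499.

Since 1499 ≡ 3 (mod 4), a square root of 331 is 331^((1499+1)/4) = 331^375 mod 1499.
Repeated squaring: 331^2≡134, 331^4≡1467, 331^8≡1024, 331^16≡775, 331^32≡1025, 331^64≡1325, 331^128≡296, 331^256≡674 (mod 1499).
331^375 = 331^(256+64+32+16+4+2+1) ≡ 1297 (mod 1499).
Check: 1297² = 1682209 ≡ 331 (mod 1499). The two roots are 202 and 1297.

202, 1297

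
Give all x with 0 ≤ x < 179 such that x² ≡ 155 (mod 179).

79, 100

Since 179 ≡ 3 (mod 4), a square root of 155 is 155^((179+1)/4) = 155^45 mod 179.
Repeated squaring: 155^2≡39, 155^4≡89, 155^8≡45, 155^16≡56, 155^32≡93 (mod 179).
155^45 = 155^(32+8+4+1) ≡ 100 (mod 179).
Check: 100² = 10000 ≡ 155 (mod 179). The two roots are 79 and 100.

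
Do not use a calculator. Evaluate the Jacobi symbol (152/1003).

Pull out 2^3: since 1003 ≡ 3 (mod 8), (2/1003) = -1, so (2/1003)^3 = -1.
Reciprocity: 19 ≡ 3 and 1003 ≡ 3 (mod 4), so (19/1003) = −(1003/19).
Reduce top mod 19: now compute (15/19).
Reciprocity: 15 ≡ 3 and 19 ≡ 3 (mod 4), so (15/19) = −(19/15).
Reduce top mod 15: now compute (4/15).
Pull out 2^2: since 15 ≡ 7 (mod 8), (2/15) = +1, so (2/15)^2 = +1.
Reached (1/15) = 1. Collecting the sign flips along the way, the symbol is -1.

-1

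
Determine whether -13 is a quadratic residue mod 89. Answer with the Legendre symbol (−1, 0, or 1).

Euler's criterion: (-13/89) ≡ 76^44 (mod 89).
76^2 ≡ 80 (mod 89)
76^4 ≡ 81 (mod 89)
76^8 ≡ 64 (mod 89)
76^16 ≡ 2 (mod 89)
76^32 ≡ 4 (mod 89)
76^44 = 76^(32+8+4) ≡ 88 (mod 89).
Result is 88 ≡ −1, so (-13/89) = −1.

-1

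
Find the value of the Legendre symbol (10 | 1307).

Pull out 2: since 1307 ≡ 3 (mod 8), (2/1307) = -1.
Reciprocity: 5 ≡ 1 and 1307 ≡ 3 (mod 4), so (5/1307) = +(1307/5).
Reduce top mod 5: now compute (2/5).
Pull out 2: since 5 ≡ 5 (mod 8), (2/5) = -1.
Reached (1/5) = 1. Collecting the sign flips along the way, the symbol is +1.

1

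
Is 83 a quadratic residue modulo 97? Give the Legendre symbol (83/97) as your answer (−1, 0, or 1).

-1

Reciprocity: 83 ≡ 3 and 97 ≡ 1 (mod 4), so (83/97) = +(97/83).
Reduce top mod 83: now compute (14/83).
Pull out 2: since 83 ≡ 3 (mod 8), (2/83) = -1.
Reciprocity: 7 ≡ 3 and 83 ≡ 3 (mod 4), so (7/83) = −(83/7).
Reduce top mod 7: now compute (6/7).
Pull out 2: since 7 ≡ 7 (mod 8), (2/7) = +1.
Reciprocity: 3 ≡ 3 and 7 ≡ 3 (mod 4), so (3/7) = −(7/3).
Reduce top mod 3: now compute (1/3).
Reached (1/3) = 1. Collecting the sign flips along the way, the symbol is -1.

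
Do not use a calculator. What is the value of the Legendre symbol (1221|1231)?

-1

Reciprocity: 1221 ≡ 1 and 1231 ≡ 3 (mod 4), so (1221/1231) = +(1231/1221).
Reduce top mod 1221: now compute (10/1221).
Pull out 2: since 1221 ≡ 5 (mod 8), (2/1221) = -1.
Reciprocity: 5 ≡ 1 and 1221 ≡ 1 (mod 4), so (5/1221) = +(1221/5).
Reduce top mod 5: now compute (1/5).
Reached (1/5) = 1. Collecting the sign flips along the way, the symbol is -1.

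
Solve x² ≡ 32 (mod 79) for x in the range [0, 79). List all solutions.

36, 43

Since 79 ≡ 3 (mod 4), a square root of 32 is 32^((79+1)/4) = 32^20 mod 79.
Repeated squaring: 32^2≡76, 32^4≡9, 32^8≡2, 32^16≡4 (mod 79).
32^20 = 32^(16+4) ≡ 36 (mod 79).
Check: 36² = 1296 ≡ 32 (mod 79). The two roots are 36 and 43.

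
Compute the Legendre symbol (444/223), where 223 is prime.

First reduce: 444 ≡ 221 (mod 223).
Reciprocity: 221 ≡ 1 and 223 ≡ 3 (mod 4), so (221/223) = +(223/221).
Reduce top mod 221: now compute (2/221).
Pull out 2: since 221 ≡ 5 (mod 8), (2/221) = -1.
Reached (1/221) = 1. Collecting the sign flips along the way, the symbol is -1.

-1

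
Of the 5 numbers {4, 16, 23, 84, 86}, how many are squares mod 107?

(4/107) = +1 → QR.
(16/107) = +1 → QR.
(23/107) = +1 → QR.
(84/107) = -1 → non-residue.
(86/107) = +1 → QR.
Total quadratic residues among the 5: 4.

4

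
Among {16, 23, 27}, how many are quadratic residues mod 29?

2

(16/29) = +1 → QR.
(23/29) = +1 → QR.
(27/29) = -1 → non-residue.
Total quadratic residues among the 3: 2.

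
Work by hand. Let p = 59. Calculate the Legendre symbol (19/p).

Euler's criterion: (19/59) ≡ 19^29 (mod 59).
19^2 ≡ 7 (mod 59)
19^4 ≡ 49 (mod 59)
19^8 ≡ 41 (mod 59)
19^16 ≡ 29 (mod 59)
19^29 = 19^(16+8+4+1) ≡ 1 (mod 59).
Result is 1, so (19/59) = 1.

1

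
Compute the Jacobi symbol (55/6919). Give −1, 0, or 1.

0

Reciprocity: 55 ≡ 3 and 6919 ≡ 3 (mod 4), so (55/6919) = −(6919/55).
Reduce top mod 55: now compute (44/55).
Pull out 2^2: since 55 ≡ 7 (mod 8), (2/55) = +1, so (2/55)^2 = +1.
Reciprocity: 11 ≡ 3 and 55 ≡ 3 (mod 4), so (11/55) = −(55/11).
Reduce top mod 11: now compute (0/11).
Top reduces to 0: gcd > 1, so the symbol is 0.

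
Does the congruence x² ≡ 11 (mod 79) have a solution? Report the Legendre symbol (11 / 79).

1

Reciprocity: 11 ≡ 3 and 79 ≡ 3 (mod 4), so (11/79) = −(79/11).
Reduce top mod 11: now compute (2/11).
Pull out 2: since 11 ≡ 3 (mod 8), (2/11) = -1.
Reached (1/11) = 1. Collecting the sign flips along the way, the symbol is +1.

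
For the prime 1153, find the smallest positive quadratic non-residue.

5

(2/1153) = +1, so 2 is a residue.
(3/1153) = +1, so 3 is a residue.
(4/1153) = +1, so 4 is a residue.
(5/1153) = −1, so 5 is the smallest positive non-residue mod 1153.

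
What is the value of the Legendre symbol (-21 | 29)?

-1

First reduce: -21 ≡ 8 (mod 29).
Pull out 2^3: since 29 ≡ 5 (mod 8), (2/29) = -1, so (2/29)^3 = -1.
Reached (1/29) = 1. Collecting the sign flips along the way, the symbol is -1.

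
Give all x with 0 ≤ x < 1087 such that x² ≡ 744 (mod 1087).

437, 650

Since 1087 ≡ 3 (mod 4), a square root of 744 is 744^((1087+1)/4) = 744^272 mod 1087.
Repeated squaring: 744^2≡253, 744^4≡963, 744^8≡158, 744^16≡1050, 744^32≡282, 744^64≡173, 744^128≡580, 744^256≡517 (mod 1087).
744^272 = 744^(256+16) ≡ 437 (mod 1087).
Check: 437² = 190969 ≡ 744 (mod 1087). The two roots are 437 and 650.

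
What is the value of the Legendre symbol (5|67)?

Reciprocity: 5 ≡ 1 and 67 ≡ 3 (mod 4), so (5/67) = +(67/5).
Reduce top mod 5: now compute (2/5).
Pull out 2: since 5 ≡ 5 (mod 8), (2/5) = -1.
Reached (1/5) = 1. Collecting the sign flips along the way, the symbol is -1.

-1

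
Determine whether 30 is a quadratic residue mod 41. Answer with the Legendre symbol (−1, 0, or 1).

Pull out 2: since 41 ≡ 1 (mod 8), (2/41) = +1.
Reciprocity: 15 ≡ 3 and 41 ≡ 1 (mod 4), so (15/41) = +(41/15).
Reduce top mod 15: now compute (11/15).
Reciprocity: 11 ≡ 3 and 15 ≡ 3 (mod 4), so (11/15) = −(15/11).
Reduce top mod 11: now compute (4/11).
Pull out 2^2: since 11 ≡ 3 (mod 8), (2/11) = -1, so (2/11)^2 = +1.
Reached (1/11) = 1. Collecting the sign flips along the way, the symbol is -1.

-1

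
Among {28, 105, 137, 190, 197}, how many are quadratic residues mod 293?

(28/293) = -1 → non-residue.
(105/293) = -1 → non-residue.
(137/293) = +1 → QR.
(190/293) = -1 → non-residue.
(197/293) = +1 → QR.
Total quadratic residues among the 5: 2.

2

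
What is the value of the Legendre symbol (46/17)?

First reduce: 46 ≡ 12 (mod 17).
Pull out 2^2: since 17 ≡ 1 (mod 8), (2/17) = +1, so (2/17)^2 = +1.
Reciprocity: 3 ≡ 3 and 17 ≡ 1 (mod 4), so (3/17) = +(17/3).
Reduce top mod 3: now compute (2/3).
Pull out 2: since 3 ≡ 3 (mod 8), (2/3) = -1.
Reached (1/3) = 1. Collecting the sign flips along the way, the symbol is -1.

-1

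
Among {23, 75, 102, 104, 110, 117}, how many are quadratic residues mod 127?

2

(23/127) = -1 → non-residue.
(75/127) = -1 → non-residue.
(102/127) = -1 → non-residue.
(104/127) = +1 → QR.
(110/127) = -1 → non-residue.
(117/127) = +1 → QR.
Total quadratic residues among the 6: 2.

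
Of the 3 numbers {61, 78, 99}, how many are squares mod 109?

2

(61/109) = +1 → QR.
(78/109) = +1 → QR.
(99/109) = -1 → non-residue.
Total quadratic residues among the 3: 2.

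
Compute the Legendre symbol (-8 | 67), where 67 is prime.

1

Euler's criterion: (-8/67) ≡ 59^33 (mod 67).
59^2 ≡ 64 (mod 67)
59^4 ≡ 9 (mod 67)
59^8 ≡ 14 (mod 67)
59^16 ≡ 62 (mod 67)
59^32 ≡ 25 (mod 67)
59^33 = 59^(32+1) ≡ 1 (mod 67).
Result is 1, so (-8/67) = 1.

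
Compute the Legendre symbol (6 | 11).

-1

Euler's criterion: (6/11) ≡ 6^5 (mod 11).
6^2 ≡ 3 (mod 11)
6^4 ≡ 9 (mod 11)
6^5 = 6^(4+1) ≡ 10 (mod 11).
Result is 10 ≡ −1, so (6/11) = −1.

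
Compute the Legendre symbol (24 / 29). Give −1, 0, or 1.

Euler's criterion: (24/29) ≡ 24^14 (mod 29).
24^2 ≡ 25 (mod 29)
24^4 ≡ 16 (mod 29)
24^8 ≡ 24 (mod 29)
24^14 = 24^(8+4+2) ≡ 1 (mod 29).
Result is 1, so (24/29) = 1.

1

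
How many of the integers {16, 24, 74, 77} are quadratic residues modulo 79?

(16/79) = +1 → QR.
(24/79) = -1 → non-residue.
(74/79) = -1 → non-residue.
(77/79) = -1 → non-residue.
Total quadratic residues among the 4: 1.

1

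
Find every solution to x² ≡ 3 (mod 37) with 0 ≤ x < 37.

37 ≡ 1 (mod 4), so we find a root by search.
Trying successive values, 15² = 225 ≡ 3 (mod 37). The other root is 37 − 15 = 22.

15, 22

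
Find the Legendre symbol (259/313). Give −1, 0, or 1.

Reciprocity: 259 ≡ 3 and 313 ≡ 1 (mod 4), so (259/313) = +(313/259).
Reduce top mod 259: now compute (54/259).
Pull out 2: since 259 ≡ 3 (mod 8), (2/259) = -1.
Reciprocity: 27 ≡ 3 and 259 ≡ 3 (mod 4), so (27/259) = −(259/27).
Reduce top mod 27: now compute (16/27).
Pull out 2^4: since 27 ≡ 3 (mod 8), (2/27) = -1, so (2/27)^4 = +1.
Reached (1/27) = 1. Collecting the sign flips along the way, the symbol is +1.

1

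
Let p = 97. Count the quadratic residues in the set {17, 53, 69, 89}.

(17/97) = -1 → non-residue.
(53/97) = +1 → QR.
(69/97) = -1 → non-residue.
(89/97) = +1 → QR.
Total quadratic residues among the 4: 2.

2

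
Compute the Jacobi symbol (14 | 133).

0

Pull out 2: since 133 ≡ 5 (mod 8), (2/133) = -1.
Reciprocity: 7 ≡ 3 and 133 ≡ 1 (mod 4), so (7/133) = +(133/7).
Reduce top mod 7: now compute (0/7).
Top reduces to 0: gcd > 1, so the symbol is 0.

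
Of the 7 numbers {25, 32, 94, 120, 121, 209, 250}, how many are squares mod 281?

5

(25/281) = +1 → QR.
(32/281) = +1 → QR.
(94/281) = -1 → non-residue.
(120/281) = -1 → non-residue.
(121/281) = +1 → QR.
(209/281) = +1 → QR.
(250/281) = +1 → QR.
Total quadratic residues among the 7: 5.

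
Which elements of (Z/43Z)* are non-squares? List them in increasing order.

2, 3, 5, 7, 8, 12, 18, 19, 20, 22, 26, 27, 28, 29, 30, 32, 33, 34, 37, 39, 42

Square k = 1,…,21 (k and 43−k give the same square):
1²=1, 2²=4, 3²=9, 4²=16, 5²=25, 6²=36, 7²≡6, 8²≡21, 9²≡38, 10²≡14, 11²≡35, 12²≡15, 13²≡40, 14²≡24, 15²≡10, 16²≡41, 17²≡31, 18²≡23, 19²≡17, 20²≡13, 21²≡11 (mod 43).
The residues are {1, 4, 6, 9, 10, 11, 13, 14, 15, 16, 17, 21, 23, 24, 25, 31, 35, 36, 38, 40, 41}; the non-residues are the remaining 21 nonzero classes.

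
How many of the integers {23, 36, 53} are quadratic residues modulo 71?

1

(23/71) = -1 → non-residue.
(36/71) = +1 → QR.
(53/71) = -1 → non-residue.
Total quadratic residues among the 3: 1.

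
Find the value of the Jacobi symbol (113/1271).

Reciprocity: 113 ≡ 1 and 1271 ≡ 3 (mod 4), so (113/1271) = +(1271/113).
Reduce top mod 113: now compute (28/113).
Pull out 2^2: since 113 ≡ 1 (mod 8), (2/113) = +1, so (2/113)^2 = +1.
Reciprocity: 7 ≡ 3 and 113 ≡ 1 (mod 4), so (7/113) = +(113/7).
Reduce top mod 7: now compute (1/7).
Reached (1/7) = 1. Collecting the sign flips along the way, the symbol is +1.

1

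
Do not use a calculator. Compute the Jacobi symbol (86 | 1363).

-1

Pull out 2: since 1363 ≡ 3 (mod 8), (2/1363) = -1.
Reciprocity: 43 ≡ 3 and 1363 ≡ 3 (mod 4), so (43/1363) = −(1363/43).
Reduce top mod 43: now compute (30/43).
Pull out 2: since 43 ≡ 3 (mod 8), (2/43) = -1.
Reciprocity: 15 ≡ 3 and 43 ≡ 3 (mod 4), so (15/43) = −(43/15).
Reduce top mod 15: now compute (13/15).
Reciprocity: 13 ≡ 1 and 15 ≡ 3 (mod 4), so (13/15) = +(15/13).
Reduce top mod 13: now compute (2/13).
Pull out 2: since 13 ≡ 5 (mod 8), (2/13) = -1.
Reached (1/13) = 1. Collecting the sign flips along the way, the symbol is -1.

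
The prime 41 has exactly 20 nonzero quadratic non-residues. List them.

3 6 7 11 12 13 14 15 17 19 22 24 26 27 28 29 30 34 35 38

Square k = 1,…,20 (k and 41−k give the same square):
1²=1, 2²=4, 3²=9, 4²=16, 5²=25, 6²=36, 7²≡8, 8²≡23, 9²≡40, 10²≡18, 11²≡39, 12²≡21, 13²≡5, 14²≡32, 15²≡20, 16²≡10, 17²≡2, 18²≡37, 19²≡33, 20²≡31 (mod 41).
The residues are {1, 2, 4, 5, 8, 9, 10, 16, 18, 20, 21, 23, 25, 31, 32, 33, 36, 37, 39, 40}; the non-residues are the remaining 20 nonzero classes.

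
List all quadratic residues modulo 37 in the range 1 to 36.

1,3,4,7,9,10,11,12,16,21,25,26,27,28,30,33,34,36

Square k = 1,…,18 (k and 37−k give the same square):
1²=1, 2²=4, 3²=9, 4²=16, 5²=25, 6²=36, 7²≡12, 8²≡27, 9²≡7, 10²≡26, 11²≡10, 12²≡33, 13²≡21, 14²≡11, 15²≡3, 16²≡34, 17²≡30, 18²≡28 (mod 37).
So the quadratic residues mod 37 are {1, 3, 4, 7, 9, 10, 11, 12, 16, 21, 25, 26, 27, 28, 30, 33, 34, 36}.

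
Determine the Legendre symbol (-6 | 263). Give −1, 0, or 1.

First reduce: -6 ≡ 257 (mod 263).
Reciprocity: 257 ≡ 1 and 263 ≡ 3 (mod 4), so (257/263) = +(263/257).
Reduce top mod 257: now compute (6/257).
Pull out 2: since 257 ≡ 1 (mod 8), (2/257) = +1.
Reciprocity: 3 ≡ 3 and 257 ≡ 1 (mod 4), so (3/257) = +(257/3).
Reduce top mod 3: now compute (2/3).
Pull out 2: since 3 ≡ 3 (mod 8), (2/3) = -1.
Reached (1/3) = 1. Collecting the sign flips along the way, the symbol is -1.

-1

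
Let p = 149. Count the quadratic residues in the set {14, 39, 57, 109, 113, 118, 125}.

4

(14/149) = -1 → non-residue.
(39/149) = +1 → QR.
(57/149) = -1 → non-residue.
(109/149) = -1 → non-residue.
(113/149) = +1 → QR.
(118/149) = +1 → QR.
(125/149) = +1 → QR.
Total quadratic residues among the 7: 4.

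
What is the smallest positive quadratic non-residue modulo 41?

3

(2/41) = +1, so 2 is a residue.
(3/41) = −1, so 3 is the smallest positive non-residue mod 41.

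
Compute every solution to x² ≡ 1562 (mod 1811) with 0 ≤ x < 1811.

Since 1811 ≡ 3 (mod 4), a square root of 1562 is 1562^((1811+1)/4) = 1562^453 mod 1811.
Repeated squaring: 1562^2≡427, 1562^4≡1229, 1562^8≡67, 1562^16≡867, 1562^32≡124, 1562^64≡888, 1562^128≡759, 1562^256≡183 (mod 1811).
1562^453 = 1562^(256+128+64+4+1) ≡ 1739 (mod 1811).
Check: 1739² = 3024121 ≡ 1562 (mod 1811). The two roots are 72 and 1739.

72, 1739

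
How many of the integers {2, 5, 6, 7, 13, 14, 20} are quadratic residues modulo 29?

(2/29) = -1 → non-residue.
(5/29) = +1 → QR.
(6/29) = +1 → QR.
(7/29) = +1 → QR.
(13/29) = +1 → QR.
(14/29) = -1 → non-residue.
(20/29) = +1 → QR.
Total quadratic residues among the 7: 5.

5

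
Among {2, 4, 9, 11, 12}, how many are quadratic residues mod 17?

3

(2/17) = +1 → QR.
(4/17) = +1 → QR.
(9/17) = +1 → QR.
(11/17) = -1 → non-residue.
(12/17) = -1 → non-residue.
Total quadratic residues among the 5: 3.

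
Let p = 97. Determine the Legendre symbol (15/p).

Euler's criterion: (15/97) ≡ 15^48 (mod 97).
15^2 ≡ 31 (mod 97)
15^4 ≡ 88 (mod 97)
15^8 ≡ 81 (mod 97)
15^16 ≡ 62 (mod 97)
15^32 ≡ 61 (mod 97)
15^48 = 15^(32+16) ≡ 96 (mod 97).
Result is 96 ≡ −1, so (15/97) = −1.

-1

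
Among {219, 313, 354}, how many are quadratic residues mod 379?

2

(219/379) = +1 → QR.
(313/379) = +1 → QR.
(354/379) = -1 → non-residue.
Total quadratic residues among the 3: 2.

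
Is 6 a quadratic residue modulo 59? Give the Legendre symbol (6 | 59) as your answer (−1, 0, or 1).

Pull out 2: since 59 ≡ 3 (mod 8), (2/59) = -1.
Reciprocity: 3 ≡ 3 and 59 ≡ 3 (mod 4), so (3/59) = −(59/3).
Reduce top mod 3: now compute (2/3).
Pull out 2: since 3 ≡ 3 (mod 8), (2/3) = -1.
Reached (1/3) = 1. Collecting the sign flips along the way, the symbol is -1.

-1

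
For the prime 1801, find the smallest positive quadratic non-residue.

11

(2/1801) = +1, so 2 is a residue.
(3/1801) = +1, so 3 is a residue.
(4/1801) = +1, so 4 is a residue.
(5/1801) = +1, so 5 is a residue.
(6/1801) = +1, so 6 is a residue.
(7/1801) = +1, so 7 is a residue.
(8/1801) = +1, so 8 is a residue.
(9/1801) = +1, so 9 is a residue.
(10/1801) = +1, so 10 is a residue.
(11/1801) = −1, so 11 is the smallest positive non-residue mod 1801.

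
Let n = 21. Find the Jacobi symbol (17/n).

Reciprocity: 17 ≡ 1 and 21 ≡ 1 (mod 4), so (17/21) = +(21/17).
Reduce top mod 17: now compute (4/17).
Pull out 2^2: since 17 ≡ 1 (mod 8), (2/17) = +1, so (2/17)^2 = +1.
Reached (1/17) = 1. Collecting the sign flips along the way, the symbol is +1.

1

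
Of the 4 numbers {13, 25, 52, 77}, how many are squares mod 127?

(13/127) = +1 → QR.
(25/127) = +1 → QR.
(52/127) = +1 → QR.
(77/127) = -1 → non-residue.
Total quadratic residues among the 4: 3.

3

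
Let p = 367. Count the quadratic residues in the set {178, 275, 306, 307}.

(178/367) = +1 → QR.
(275/367) = -1 → non-residue.
(306/367) = -1 → non-residue.
(307/367) = -1 → non-residue.
Total quadratic residues among the 4: 1.

1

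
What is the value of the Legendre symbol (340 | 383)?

-1

Pull out 2^2: since 383 ≡ 7 (mod 8), (2/383) = +1, so (2/383)^2 = +1.
Reciprocity: 85 ≡ 1 and 383 ≡ 3 (mod 4), so (85/383) = +(383/85).
Reduce top mod 85: now compute (43/85).
Reciprocity: 43 ≡ 3 and 85 ≡ 1 (mod 4), so (43/85) = +(85/43).
Reduce top mod 43: now compute (42/43).
Pull out 2: since 43 ≡ 3 (mod 8), (2/43) = -1.
Reciprocity: 21 ≡ 1 and 43 ≡ 3 (mod 4), so (21/43) = +(43/21).
Reduce top mod 21: now compute (1/21).
Reached (1/21) = 1. Collecting the sign flips along the way, the symbol is -1.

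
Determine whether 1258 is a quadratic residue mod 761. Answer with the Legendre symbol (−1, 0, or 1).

First reduce: 1258 ≡ 497 (mod 761).
Reciprocity: 497 ≡ 1 and 761 ≡ 1 (mod 4), so (497/761) = +(761/497).
Reduce top mod 497: now compute (264/497).
Pull out 2^3: since 497 ≡ 1 (mod 8), (2/497) = +1, so (2/497)^3 = +1.
Reciprocity: 33 ≡ 1 and 497 ≡ 1 (mod 4), so (33/497) = +(497/33).
Reduce top mod 33: now compute (2/33).
Pull out 2: since 33 ≡ 1 (mod 8), (2/33) = +1.
Reached (1/33) = 1. Collecting the sign flips along the way, the symbol is +1.

1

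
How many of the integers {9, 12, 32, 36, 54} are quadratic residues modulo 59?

3

(9/59) = +1 → QR.
(12/59) = +1 → QR.
(32/59) = -1 → non-residue.
(36/59) = +1 → QR.
(54/59) = -1 → non-residue.
Total quadratic residues among the 5: 3.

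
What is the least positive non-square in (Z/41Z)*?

(2/41) = +1, so 2 is a residue.
(3/41) = −1, so 3 is the smallest positive non-residue mod 41.

3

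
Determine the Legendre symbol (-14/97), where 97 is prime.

First reduce: -14 ≡ 83 (mod 97).
Reciprocity: 83 ≡ 3 and 97 ≡ 1 (mod 4), so (83/97) = +(97/83).
Reduce top mod 83: now compute (14/83).
Pull out 2: since 83 ≡ 3 (mod 8), (2/83) = -1.
Reciprocity: 7 ≡ 3 and 83 ≡ 3 (mod 4), so (7/83) = −(83/7).
Reduce top mod 7: now compute (6/7).
Pull out 2: since 7 ≡ 7 (mod 8), (2/7) = +1.
Reciprocity: 3 ≡ 3 and 7 ≡ 3 (mod 4), so (3/7) = −(7/3).
Reduce top mod 3: now compute (1/3).
Reached (1/3) = 1. Collecting the sign flips along the way, the symbol is -1.

-1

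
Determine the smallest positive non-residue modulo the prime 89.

3

(2/89) = +1, so 2 is a residue.
(3/89) = −1, so 3 is the smallest positive non-residue mod 89.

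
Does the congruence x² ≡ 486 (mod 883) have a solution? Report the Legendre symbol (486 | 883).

1

Pull out 2: since 883 ≡ 3 (mod 8), (2/883) = -1.
Reciprocity: 243 ≡ 3 and 883 ≡ 3 (mod 4), so (243/883) = −(883/243).
Reduce top mod 243: now compute (154/243).
Pull out 2: since 243 ≡ 3 (mod 8), (2/243) = -1.
Reciprocity: 77 ≡ 1 and 243 ≡ 3 (mod 4), so (77/243) = +(243/77).
Reduce top mod 77: now compute (12/77).
Pull out 2^2: since 77 ≡ 5 (mod 8), (2/77) = -1, so (2/77)^2 = +1.
Reciprocity: 3 ≡ 3 and 77 ≡ 1 (mod 4), so (3/77) = +(77/3).
Reduce top mod 3: now compute (2/3).
Pull out 2: since 3 ≡ 3 (mod 8), (2/3) = -1.
Reached (1/3) = 1. Collecting the sign flips along the way, the symbol is +1.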